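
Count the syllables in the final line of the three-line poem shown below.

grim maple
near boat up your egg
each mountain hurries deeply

7

The final line: each (1), mountain (2), hurries (2), deeply (2) → 7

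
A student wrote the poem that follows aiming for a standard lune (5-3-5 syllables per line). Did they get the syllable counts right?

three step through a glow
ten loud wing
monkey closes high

Line 1: three(1) + step(1) + through(1) + a(1) + glow(1) = 5 ✓
Line 2: ten(1) + loud(1) + wing(1) = 3 ✓
Line 3: monkey(2) + closes(2) + high(1) = 5 ✓

Yes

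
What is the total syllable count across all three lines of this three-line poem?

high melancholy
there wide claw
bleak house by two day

Line 1: high (1), melancholy (4) → 5
Line 2: there (1), wide (1), claw (1) → 3
Line 3: bleak (1), house (1), by (1), two (1), day (1) → 5
Total: 5 + 3 + 5 = 13

13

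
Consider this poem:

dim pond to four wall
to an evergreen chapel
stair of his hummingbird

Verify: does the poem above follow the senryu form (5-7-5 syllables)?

Line 1: dim(1) + pond(1) + to(1) + four(1) + wall(1) = 5 ✓
Line 2: to(1) + an(1) + evergreen(3) + chapel(2) = 7 ✓
Line 3: stair(1) + of(1) + his(1) + hummingbird(3) = 6 (expected 5)

No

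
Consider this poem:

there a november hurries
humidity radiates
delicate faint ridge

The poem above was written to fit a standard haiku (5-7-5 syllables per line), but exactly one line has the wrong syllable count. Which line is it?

Line 1: there(1) + a(1) + november(3) + hurries(2) = 7 (expected 5)
Line 2: humidity(4) + radiates(3) = 7 ✓
Line 3: delicate(3) + faint(1) + ridge(1) = 5 ✓

Line 1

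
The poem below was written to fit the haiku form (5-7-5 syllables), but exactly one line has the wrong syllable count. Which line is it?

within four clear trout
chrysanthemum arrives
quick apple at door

Line 1: within(2) + four(1) + clear(1) + trout(1) = 5 ✓
Line 2: chrysanthemum(4) + arrives(2) = 6 (expected 7)
Line 3: quick(1) + apple(2) + at(1) + door(1) = 5 ✓

The second line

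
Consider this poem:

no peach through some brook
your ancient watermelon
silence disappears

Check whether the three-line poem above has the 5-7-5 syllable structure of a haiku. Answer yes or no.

Yes

Line 1: "no peach through some brook": 1+1+1+1+1 = 5 ✓
Line 2: "your ancient watermelon": 1+2+4 = 7 ✓
Line 3: "silence disappears": 2+3 = 5 ✓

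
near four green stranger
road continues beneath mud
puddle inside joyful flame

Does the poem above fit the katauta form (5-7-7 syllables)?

Line 1: near (1), four (1), green (1), stranger (2) → 5 ✓
Line 2: road (1), continues (3), beneath (2), mud (1) → 7 ✓
Line 3: puddle (2), inside (2), joyful (2), flame (1) → 7 ✓

Yes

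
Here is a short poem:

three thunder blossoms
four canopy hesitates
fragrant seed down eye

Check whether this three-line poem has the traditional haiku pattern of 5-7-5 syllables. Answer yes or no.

Yes

Line 1: three (1), thunder (2), blossoms (2) → 5 ✓
Line 2: four (1), canopy (3), hesitates (3) → 7 ✓
Line 3: fragrant (2), seed (1), down (1), eye (1) → 5 ✓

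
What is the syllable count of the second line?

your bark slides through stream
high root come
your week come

3

The second line: high(1) + root(1) + come(1) = 3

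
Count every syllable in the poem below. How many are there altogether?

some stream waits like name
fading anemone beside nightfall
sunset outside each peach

Line 1: "some stream waits like name": 1+1+1+1+1 = 5
Line 2: "fading anemone beside nightfall": 2+4+2+2 = 10
Line 3: "sunset outside each peach": 2+2+1+1 = 6
Total: 5 + 10 + 6 = 21

21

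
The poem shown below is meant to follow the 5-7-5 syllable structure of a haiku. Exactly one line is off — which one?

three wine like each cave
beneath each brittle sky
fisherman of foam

Line 2

Line 1: three (1), wine (1), like (1), each (1), cave (1) → 5 ✓
Line 2: beneath (2), each (1), brittle (2), sky (1) → 6 (expected 7)
Line 3: fisherman (3), of (1), foam (1) → 5 ✓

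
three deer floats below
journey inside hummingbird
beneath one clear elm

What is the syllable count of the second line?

7

The second line: "journey inside hummingbird": 2+2+3 = 7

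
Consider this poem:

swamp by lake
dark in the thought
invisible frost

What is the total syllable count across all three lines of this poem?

Line 1: swamp (1), by (1), lake (1) → 3
Line 2: dark (1), in (1), the (1), thought (1) → 4
Line 3: invisible (4), frost (1) → 5
Total: 3 + 4 + 5 = 12

12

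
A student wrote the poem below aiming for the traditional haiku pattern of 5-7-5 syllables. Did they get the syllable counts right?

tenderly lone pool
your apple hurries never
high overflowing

Line 1: tenderly (3), lone (1), pool (1) → 5 ✓
Line 2: your (1), apple (2), hurries (2), never (2) → 7 ✓
Line 3: high (1), overflowing (4) → 5 ✓

Yes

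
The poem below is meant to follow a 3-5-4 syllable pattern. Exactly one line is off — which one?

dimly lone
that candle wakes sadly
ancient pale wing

Line 1: "dimly lone": 2+1 = 3 ✓
Line 2: "that candle wakes sadly": 1+2+1+2 = 6 (expected 5)
Line 3: "ancient pale wing": 2+1+1 = 4 ✓

The second line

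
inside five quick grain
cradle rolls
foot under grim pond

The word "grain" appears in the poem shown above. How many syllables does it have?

1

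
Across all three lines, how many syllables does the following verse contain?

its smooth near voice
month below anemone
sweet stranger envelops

Line 1: its (1), smooth (1), near (1), voice (1) → 4
Line 2: month (1), below (2), anemone (4) → 7
Line 3: sweet (1), stranger (2), envelops (3) → 6
Total: 4 + 7 + 6 = 17

17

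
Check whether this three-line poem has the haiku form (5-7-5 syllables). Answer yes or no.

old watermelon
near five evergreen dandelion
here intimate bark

Line 1: "old watermelon": 1+4 = 5 ✓
Line 2: "near five evergreen dandelion": 1+1+3+4 = 9 (expected 7)
Line 3: "here intimate bark": 1+3+1 = 5 ✓

No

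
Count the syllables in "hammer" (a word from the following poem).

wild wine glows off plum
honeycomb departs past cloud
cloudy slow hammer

2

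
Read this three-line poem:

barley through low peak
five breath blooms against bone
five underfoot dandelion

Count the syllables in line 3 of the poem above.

Line 3: five(1) + underfoot(3) + dandelion(4) = 8

8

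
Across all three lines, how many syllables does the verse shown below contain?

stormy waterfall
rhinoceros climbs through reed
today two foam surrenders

Line 1: stormy (2), waterfall (3) → 5
Line 2: rhinoceros (4), climbs (1), through (1), reed (1) → 7
Line 3: today (2), two (1), foam (1), surrenders (3) → 7
Total: 5 + 7 + 7 = 19

19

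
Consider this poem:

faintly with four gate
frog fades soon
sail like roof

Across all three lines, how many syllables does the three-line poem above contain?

Line 1: faintly(2) + with(1) + four(1) + gate(1) = 5
Line 2: frog(1) + fades(1) + soon(1) = 3
Line 3: sail(1) + like(1) + roof(1) = 3
Total: 5 + 3 + 3 = 11

11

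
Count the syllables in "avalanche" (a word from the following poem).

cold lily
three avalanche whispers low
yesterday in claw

3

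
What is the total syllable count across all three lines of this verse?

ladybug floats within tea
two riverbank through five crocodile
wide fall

18

Line 1: "ladybug floats within tea": 3+1+2+1 = 7
Line 2: "two riverbank through five crocodile": 1+3+1+1+3 = 9
Line 3: "wide fall": 1+1 = 2
Total: 7 + 9 + 2 = 18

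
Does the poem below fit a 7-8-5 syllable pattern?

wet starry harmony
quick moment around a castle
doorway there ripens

Line 1: wet(1) + starry(2) + harmony(3) = 6 (expected 7)
Line 2: quick(1) + moment(2) + around(2) + a(1) + castle(2) = 8 ✓
Line 3: doorway(2) + there(1) + ripens(2) = 5 ✓

No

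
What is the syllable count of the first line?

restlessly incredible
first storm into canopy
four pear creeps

The first line: restlessly(3) + incredible(4) = 7

7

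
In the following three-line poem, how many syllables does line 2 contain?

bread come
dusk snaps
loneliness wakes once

2

Line 2: dusk (1), snaps (1) → 2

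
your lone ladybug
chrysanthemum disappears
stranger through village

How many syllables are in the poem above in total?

17

Line 1: "your lone ladybug": 1+1+3 = 5
Line 2: "chrysanthemum disappears": 4+3 = 7
Line 3: "stranger through village": 2+1+2 = 5
Total: 5 + 7 + 5 = 17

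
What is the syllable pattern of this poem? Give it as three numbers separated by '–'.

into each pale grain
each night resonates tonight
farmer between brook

Line 1: into (2), each (1), pale (1), grain (1) → 5
Line 2: each (1), night (1), resonates (3), tonight (2) → 7
Line 3: farmer (2), between (2), brook (1) → 5

5–7–5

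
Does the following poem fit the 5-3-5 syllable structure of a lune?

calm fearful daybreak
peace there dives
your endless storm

Line 1: "calm fearful daybreak": 1+2+2 = 5 ✓
Line 2: "peace there dives": 1+1+1 = 3 ✓
Line 3: "your endless storm": 1+2+1 = 4 (expected 5)

No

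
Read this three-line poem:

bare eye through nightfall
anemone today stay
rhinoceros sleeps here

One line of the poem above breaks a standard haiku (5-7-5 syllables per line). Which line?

Line 3

Line 1: bare (1), eye (1), through (1), nightfall (2) → 5 ✓
Line 2: anemone (4), today (2), stay (1) → 7 ✓
Line 3: rhinoceros (4), sleeps (1), here (1) → 6 (expected 5)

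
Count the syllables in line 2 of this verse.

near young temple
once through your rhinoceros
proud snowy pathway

7

Line 2: "once through your rhinoceros": 1+1+1+4 = 7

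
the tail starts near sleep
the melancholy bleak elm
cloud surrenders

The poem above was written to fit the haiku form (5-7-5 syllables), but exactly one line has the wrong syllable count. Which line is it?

Line 3

Line 1: the (1), tail (1), starts (1), near (1), sleep (1) → 5 ✓
Line 2: the (1), melancholy (4), bleak (1), elm (1) → 7 ✓
Line 3: cloud (1), surrenders (3) → 4 (expected 5)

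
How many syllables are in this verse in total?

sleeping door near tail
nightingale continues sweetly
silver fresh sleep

17

Line 1: sleeping(2) + door(1) + near(1) + tail(1) = 5
Line 2: nightingale(3) + continues(3) + sweetly(2) = 8
Line 3: silver(2) + fresh(1) + sleep(1) = 4
Total: 5 + 8 + 4 = 17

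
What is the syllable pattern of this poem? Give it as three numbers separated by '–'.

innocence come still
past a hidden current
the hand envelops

Line 1: "innocence come still": 3+1+1 = 5
Line 2: "past a hidden current": 1+1+2+2 = 6
Line 3: "the hand envelops": 1+1+3 = 5

5–6–5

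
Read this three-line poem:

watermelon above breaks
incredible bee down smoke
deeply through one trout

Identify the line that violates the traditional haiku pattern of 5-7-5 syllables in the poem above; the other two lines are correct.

Line 1: watermelon(4) + above(2) + breaks(1) = 7 (expected 5)
Line 2: incredible(4) + bee(1) + down(1) + smoke(1) = 7 ✓
Line 3: deeply(2) + through(1) + one(1) + trout(1) = 5 ✓

Line 1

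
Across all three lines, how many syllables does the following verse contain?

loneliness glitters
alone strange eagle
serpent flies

13

Line 1: loneliness (3), glitters (2) → 5
Line 2: alone (2), strange (1), eagle (2) → 5
Line 3: serpent (2), flies (1) → 3
Total: 5 + 5 + 3 = 13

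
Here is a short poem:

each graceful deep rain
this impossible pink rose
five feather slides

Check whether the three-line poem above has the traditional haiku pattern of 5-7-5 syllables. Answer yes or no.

No

Line 1: each (1), graceful (2), deep (1), rain (1) → 5 ✓
Line 2: this (1), impossible (4), pink (1), rose (1) → 7 ✓
Line 3: five (1), feather (2), slides (1) → 4 (expected 5)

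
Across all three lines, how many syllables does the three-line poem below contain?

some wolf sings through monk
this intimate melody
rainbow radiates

Line 1: some(1) + wolf(1) + sings(1) + through(1) + monk(1) = 5
Line 2: this(1) + intimate(3) + melody(3) = 7
Line 3: rainbow(2) + radiates(3) = 5
Total: 5 + 7 + 5 = 17

17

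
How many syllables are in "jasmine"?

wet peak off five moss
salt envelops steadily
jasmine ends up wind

2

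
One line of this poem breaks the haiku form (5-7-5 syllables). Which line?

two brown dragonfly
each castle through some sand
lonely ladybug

Line 1: two (1), brown (1), dragonfly (3) → 5 ✓
Line 2: each (1), castle (2), through (1), some (1), sand (1) → 6 (expected 7)
Line 3: lonely (2), ladybug (3) → 5 ✓

The second line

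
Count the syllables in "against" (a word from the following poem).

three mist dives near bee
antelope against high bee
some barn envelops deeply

2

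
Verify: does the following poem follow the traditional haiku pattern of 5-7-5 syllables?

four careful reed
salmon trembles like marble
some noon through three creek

No

Line 1: four(1) + careful(2) + reed(1) = 4 (expected 5)
Line 2: salmon(2) + trembles(2) + like(1) + marble(2) = 7 ✓
Line 3: some(1) + noon(1) + through(1) + three(1) + creek(1) = 5 ✓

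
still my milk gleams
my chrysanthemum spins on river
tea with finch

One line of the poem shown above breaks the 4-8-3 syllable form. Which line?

Line 1: still (1), my (1), milk (1), gleams (1) → 4 ✓
Line 2: my (1), chrysanthemum (4), spins (1), on (1), river (2) → 9 (expected 8)
Line 3: tea (1), with (1), finch (1) → 3 ✓

The second line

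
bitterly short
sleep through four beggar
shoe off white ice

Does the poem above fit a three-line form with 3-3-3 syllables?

No

Line 1: bitterly(3) + short(1) = 4 (expected 3)
Line 2: sleep(1) + through(1) + four(1) + beggar(2) = 5 (expected 3)
Line 3: shoe(1) + off(1) + white(1) + ice(1) = 4 (expected 3)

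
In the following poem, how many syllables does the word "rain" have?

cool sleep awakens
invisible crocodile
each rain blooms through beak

1

"rain" has 1 syllable.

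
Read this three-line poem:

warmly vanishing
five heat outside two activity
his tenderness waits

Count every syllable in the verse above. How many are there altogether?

19

Line 1: "warmly vanishing": 2+3 = 5
Line 2: "five heat outside two activity": 1+1+2+1+4 = 9
Line 3: "his tenderness waits": 1+3+1 = 5
Total: 5 + 9 + 5 = 19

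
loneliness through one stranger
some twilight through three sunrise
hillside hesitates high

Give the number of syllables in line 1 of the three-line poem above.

Line 1: loneliness(3) + through(1) + one(1) + stranger(2) = 7

7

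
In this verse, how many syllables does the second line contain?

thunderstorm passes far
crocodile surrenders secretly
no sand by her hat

9

The second line: crocodile (3), surrenders (3), secretly (3) → 9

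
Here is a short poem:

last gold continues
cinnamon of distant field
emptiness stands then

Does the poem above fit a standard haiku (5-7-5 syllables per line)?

Line 1: last(1) + gold(1) + continues(3) = 5 ✓
Line 2: cinnamon(3) + of(1) + distant(2) + field(1) = 7 ✓
Line 3: emptiness(3) + stands(1) + then(1) = 5 ✓

Yes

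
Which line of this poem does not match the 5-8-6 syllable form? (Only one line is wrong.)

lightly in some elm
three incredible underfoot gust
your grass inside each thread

Line 2

Line 1: lightly(2) + in(1) + some(1) + elm(1) = 5 ✓
Line 2: three(1) + incredible(4) + underfoot(3) + gust(1) = 9 (expected 8)
Line 3: your(1) + grass(1) + inside(2) + each(1) + thread(1) = 6 ✓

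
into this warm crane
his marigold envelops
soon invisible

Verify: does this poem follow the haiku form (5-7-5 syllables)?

Yes

Line 1: "into this warm crane": 2+1+1+1 = 5 ✓
Line 2: "his marigold envelops": 1+3+3 = 7 ✓
Line 3: "soon invisible": 1+4 = 5 ✓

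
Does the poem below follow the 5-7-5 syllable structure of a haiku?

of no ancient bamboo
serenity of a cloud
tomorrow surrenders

No

Line 1: of(1) + no(1) + ancient(2) + bamboo(2) = 6 (expected 5)
Line 2: serenity(4) + of(1) + a(1) + cloud(1) = 7 ✓
Line 3: tomorrow(3) + surrenders(3) = 6 (expected 5)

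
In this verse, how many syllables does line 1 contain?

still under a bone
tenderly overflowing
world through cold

Line 1: still(1) + under(2) + a(1) + bone(1) = 5

5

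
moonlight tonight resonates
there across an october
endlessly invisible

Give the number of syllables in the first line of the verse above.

The first line: moonlight(2) + tonight(2) + resonates(3) = 7

7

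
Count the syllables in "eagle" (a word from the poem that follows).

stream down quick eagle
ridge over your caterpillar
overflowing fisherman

2

"eagle" has 2 syllables.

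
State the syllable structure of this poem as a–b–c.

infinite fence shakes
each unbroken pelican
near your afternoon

5–7–5

Line 1: infinite(3) + fence(1) + shakes(1) = 5
Line 2: each(1) + unbroken(3) + pelican(3) = 7
Line 3: near(1) + your(1) + afternoon(3) = 5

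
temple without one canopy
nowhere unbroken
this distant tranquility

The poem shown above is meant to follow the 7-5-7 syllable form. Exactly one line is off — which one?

Line 1: "temple without one canopy": 2+2+1+3 = 8 (expected 7)
Line 2: "nowhere unbroken": 2+3 = 5 ✓
Line 3: "this distant tranquility": 1+2+4 = 7 ✓

The first line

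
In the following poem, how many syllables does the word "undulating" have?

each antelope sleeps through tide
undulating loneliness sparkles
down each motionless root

"undulating" has 4 syllables.

4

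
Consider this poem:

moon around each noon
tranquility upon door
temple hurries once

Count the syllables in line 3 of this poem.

5

Line 3: temple (2), hurries (2), once (1) → 5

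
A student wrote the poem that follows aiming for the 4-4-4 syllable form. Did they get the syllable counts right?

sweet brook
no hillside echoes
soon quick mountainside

Line 1: sweet(1) + brook(1) = 2 (expected 4)
Line 2: no(1) + hillside(2) + echoes(2) = 5 (expected 4)
Line 3: soon(1) + quick(1) + mountainside(3) = 5 (expected 4)

No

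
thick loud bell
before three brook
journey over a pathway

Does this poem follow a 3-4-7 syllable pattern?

Yes

Line 1: thick(1) + loud(1) + bell(1) = 3 ✓
Line 2: before(2) + three(1) + brook(1) = 4 ✓
Line 3: journey(2) + over(2) + a(1) + pathway(2) = 7 ✓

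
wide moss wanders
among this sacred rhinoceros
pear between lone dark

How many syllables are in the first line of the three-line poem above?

4

The first line: wide (1), moss (1), wanders (2) → 4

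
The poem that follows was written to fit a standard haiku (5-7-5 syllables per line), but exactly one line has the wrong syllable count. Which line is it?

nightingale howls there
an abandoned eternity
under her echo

The second line

Line 1: "nightingale howls there": 3+1+1 = 5 ✓
Line 2: "an abandoned eternity": 1+3+4 = 8 (expected 7)
Line 3: "under her echo": 2+1+2 = 5 ✓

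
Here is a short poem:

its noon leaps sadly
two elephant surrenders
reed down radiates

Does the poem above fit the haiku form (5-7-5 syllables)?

Line 1: its(1) + noon(1) + leaps(1) + sadly(2) = 5 ✓
Line 2: two(1) + elephant(3) + surrenders(3) = 7 ✓
Line 3: reed(1) + down(1) + radiates(3) = 5 ✓

Yes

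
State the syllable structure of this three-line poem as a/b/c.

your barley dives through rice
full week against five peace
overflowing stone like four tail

6/6/8

Line 1: "your barley dives through rice": 1+2+1+1+1 = 6
Line 2: "full week against five peace": 1+1+2+1+1 = 6
Line 3: "overflowing stone like four tail": 4+1+1+1+1 = 8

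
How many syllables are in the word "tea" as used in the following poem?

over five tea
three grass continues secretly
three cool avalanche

1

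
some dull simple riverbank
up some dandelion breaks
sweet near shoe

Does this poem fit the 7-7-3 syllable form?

Yes

Line 1: "some dull simple riverbank": 1+1+2+3 = 7 ✓
Line 2: "up some dandelion breaks": 1+1+4+1 = 7 ✓
Line 3: "sweet near shoe": 1+1+1 = 3 ✓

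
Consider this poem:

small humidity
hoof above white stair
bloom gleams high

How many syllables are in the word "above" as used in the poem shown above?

2

"above" has 2 syllables.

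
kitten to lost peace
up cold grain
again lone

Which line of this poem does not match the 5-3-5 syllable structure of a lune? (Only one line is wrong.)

Line 1: kitten (2), to (1), lost (1), peace (1) → 5 ✓
Line 2: up (1), cold (1), grain (1) → 3 ✓
Line 3: again (2), lone (1) → 3 (expected 5)

Line 3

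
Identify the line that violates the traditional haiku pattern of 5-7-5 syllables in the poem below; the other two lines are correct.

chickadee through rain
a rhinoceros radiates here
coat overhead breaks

Line 1: "chickadee through rain": 3+1+1 = 5 ✓
Line 2: "a rhinoceros radiates here": 1+4+3+1 = 9 (expected 7)
Line 3: "coat overhead breaks": 1+3+1 = 5 ✓

The second line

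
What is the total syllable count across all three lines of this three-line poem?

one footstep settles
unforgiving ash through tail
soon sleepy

15

Line 1: one(1) + footstep(2) + settles(2) = 5
Line 2: unforgiving(4) + ash(1) + through(1) + tail(1) = 7
Line 3: soon(1) + sleepy(2) = 3
Total: 5 + 7 + 3 = 15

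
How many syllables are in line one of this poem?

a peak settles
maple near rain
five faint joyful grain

4

Line one: a (1), peak (1), settles (2) → 4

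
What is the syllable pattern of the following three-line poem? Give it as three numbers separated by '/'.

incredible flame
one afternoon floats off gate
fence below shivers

Line 1: incredible (4), flame (1) → 5
Line 2: one (1), afternoon (3), floats (1), off (1), gate (1) → 7
Line 3: fence (1), below (2), shivers (2) → 5

5/7/5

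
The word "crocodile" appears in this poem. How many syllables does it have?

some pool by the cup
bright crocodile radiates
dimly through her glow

3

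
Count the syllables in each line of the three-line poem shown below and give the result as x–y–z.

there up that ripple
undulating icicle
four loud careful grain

Line 1: there (1), up (1), that (1), ripple (2) → 5
Line 2: undulating (4), icicle (3) → 7
Line 3: four (1), loud (1), careful (2), grain (1) → 5

5–7–5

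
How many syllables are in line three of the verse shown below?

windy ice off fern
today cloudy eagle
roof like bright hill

Line three: roof(1) + like(1) + bright(1) + hill(1) = 4

4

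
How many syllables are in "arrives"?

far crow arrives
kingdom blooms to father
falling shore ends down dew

2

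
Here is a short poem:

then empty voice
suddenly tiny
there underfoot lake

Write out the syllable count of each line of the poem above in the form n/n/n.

Line 1: then (1), empty (2), voice (1) → 4
Line 2: suddenly (3), tiny (2) → 5
Line 3: there (1), underfoot (3), lake (1) → 5

4/5/5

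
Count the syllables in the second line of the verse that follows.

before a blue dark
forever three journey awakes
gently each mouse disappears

The second line: forever(3) + three(1) + journey(2) + awakes(2) = 8

8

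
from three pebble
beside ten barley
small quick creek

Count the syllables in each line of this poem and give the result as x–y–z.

4–5–3

Line 1: from (1), three (1), pebble (2) → 4
Line 2: beside (2), ten (1), barley (2) → 5
Line 3: small (1), quick (1), creek (1) → 3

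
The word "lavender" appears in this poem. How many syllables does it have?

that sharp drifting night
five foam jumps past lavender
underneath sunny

"lavender" has 3 syllables.

3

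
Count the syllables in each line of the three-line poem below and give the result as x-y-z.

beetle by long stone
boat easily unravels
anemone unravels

5-7-7

Line 1: "beetle by long stone": 2+1+1+1 = 5
Line 2: "boat easily unravels": 1+3+3 = 7
Line 3: "anemone unravels": 4+3 = 7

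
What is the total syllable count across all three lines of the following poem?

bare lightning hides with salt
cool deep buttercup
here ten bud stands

15

Line 1: "bare lightning hides with salt": 1+2+1+1+1 = 6
Line 2: "cool deep buttercup": 1+1+3 = 5
Line 3: "here ten bud stands": 1+1+1+1 = 4
Total: 6 + 5 + 4 = 15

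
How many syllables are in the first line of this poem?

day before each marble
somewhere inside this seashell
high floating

6

The first line: "day before each marble": 1+2+1+2 = 6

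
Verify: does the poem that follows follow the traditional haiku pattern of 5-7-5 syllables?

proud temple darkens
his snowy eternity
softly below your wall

No

Line 1: proud(1) + temple(2) + darkens(2) = 5 ✓
Line 2: his(1) + snowy(2) + eternity(4) = 7 ✓
Line 3: softly(2) + below(2) + your(1) + wall(1) = 6 (expected 5)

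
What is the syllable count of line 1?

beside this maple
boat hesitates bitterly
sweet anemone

5

Line 1: beside(2) + this(1) + maple(2) = 5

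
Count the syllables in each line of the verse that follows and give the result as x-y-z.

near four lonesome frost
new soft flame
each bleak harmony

Line 1: near (1), four (1), lonesome (2), frost (1) → 5
Line 2: new (1), soft (1), flame (1) → 3
Line 3: each (1), bleak (1), harmony (3) → 5

5-3-5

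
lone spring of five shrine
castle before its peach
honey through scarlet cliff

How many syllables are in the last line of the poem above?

6

The last line: honey(2) + through(1) + scarlet(2) + cliff(1) = 6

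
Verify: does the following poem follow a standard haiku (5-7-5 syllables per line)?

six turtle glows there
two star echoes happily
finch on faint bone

No

Line 1: six (1), turtle (2), glows (1), there (1) → 5 ✓
Line 2: two (1), star (1), echoes (2), happily (3) → 7 ✓
Line 3: finch (1), on (1), faint (1), bone (1) → 4 (expected 5)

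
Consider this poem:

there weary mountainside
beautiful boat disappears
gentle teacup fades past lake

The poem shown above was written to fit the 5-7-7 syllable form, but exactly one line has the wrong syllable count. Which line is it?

Line 1: there(1) + weary(2) + mountainside(3) = 6 (expected 5)
Line 2: beautiful(3) + boat(1) + disappears(3) = 7 ✓
Line 3: gentle(2) + teacup(2) + fades(1) + past(1) + lake(1) = 7 ✓

The first line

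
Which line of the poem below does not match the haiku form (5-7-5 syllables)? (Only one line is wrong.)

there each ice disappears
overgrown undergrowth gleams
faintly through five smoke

The first line

Line 1: there (1), each (1), ice (1), disappears (3) → 6 (expected 5)
Line 2: overgrown (3), undergrowth (3), gleams (1) → 7 ✓
Line 3: faintly (2), through (1), five (1), smoke (1) → 5 ✓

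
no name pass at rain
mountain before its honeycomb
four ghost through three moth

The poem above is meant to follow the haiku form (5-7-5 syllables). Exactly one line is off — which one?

Line 1: no(1) + name(1) + pass(1) + at(1) + rain(1) = 5 ✓
Line 2: mountain(2) + before(2) + its(1) + honeycomb(3) = 8 (expected 7)
Line 3: four(1) + ghost(1) + through(1) + three(1) + moth(1) = 5 ✓

The second line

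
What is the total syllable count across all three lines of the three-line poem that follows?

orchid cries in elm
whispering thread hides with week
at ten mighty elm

17

Line 1: orchid (2), cries (1), in (1), elm (1) → 5
Line 2: whispering (3), thread (1), hides (1), with (1), week (1) → 7
Line 3: at (1), ten (1), mighty (2), elm (1) → 5
Total: 5 + 7 + 5 = 17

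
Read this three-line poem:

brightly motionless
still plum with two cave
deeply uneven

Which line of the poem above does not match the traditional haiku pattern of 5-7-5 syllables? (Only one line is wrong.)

The second line

Line 1: brightly(2) + motionless(3) = 5 ✓
Line 2: still(1) + plum(1) + with(1) + two(1) + cave(1) = 5 (expected 7)
Line 3: deeply(2) + uneven(3) = 5 ✓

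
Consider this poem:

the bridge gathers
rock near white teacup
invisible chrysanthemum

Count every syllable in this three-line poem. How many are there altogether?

Line 1: the (1), bridge (1), gathers (2) → 4
Line 2: rock (1), near (1), white (1), teacup (2) → 5
Line 3: invisible (4), chrysanthemum (4) → 8
Total: 4 + 5 + 8 = 17

17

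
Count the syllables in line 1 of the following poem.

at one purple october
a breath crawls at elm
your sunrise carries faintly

7

Line 1: at(1) + one(1) + purple(2) + october(3) = 7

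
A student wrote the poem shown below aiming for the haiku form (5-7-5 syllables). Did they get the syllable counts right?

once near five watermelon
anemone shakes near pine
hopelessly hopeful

Line 1: once (1), near (1), five (1), watermelon (4) → 7 (expected 5)
Line 2: anemone (4), shakes (1), near (1), pine (1) → 7 ✓
Line 3: hopelessly (3), hopeful (2) → 5 ✓

No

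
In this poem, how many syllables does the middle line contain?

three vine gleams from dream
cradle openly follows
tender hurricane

The middle line: cradle (2), openly (3), follows (2) → 7

7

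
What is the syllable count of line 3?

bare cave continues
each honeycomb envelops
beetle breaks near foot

Line 3: beetle(2) + breaks(1) + near(1) + foot(1) = 5

5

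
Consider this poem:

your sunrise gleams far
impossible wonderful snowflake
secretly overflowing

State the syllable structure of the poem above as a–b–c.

5–9–7

Line 1: your (1), sunrise (2), gleams (1), far (1) → 5
Line 2: impossible (4), wonderful (3), snowflake (2) → 9
Line 3: secretly (3), overflowing (4) → 7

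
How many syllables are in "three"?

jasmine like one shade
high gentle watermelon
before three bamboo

1

"three" has 1 syllable.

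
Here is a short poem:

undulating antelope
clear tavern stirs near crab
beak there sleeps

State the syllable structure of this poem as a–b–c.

Line 1: undulating (4), antelope (3) → 7
Line 2: clear (1), tavern (2), stirs (1), near (1), crab (1) → 6
Line 3: beak (1), there (1), sleeps (1) → 3

7–6–3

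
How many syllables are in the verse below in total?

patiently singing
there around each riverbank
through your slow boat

Line 1: "patiently singing": 3+2 = 5
Line 2: "there around each riverbank": 1+2+1+3 = 7
Line 3: "through your slow boat": 1+1+1+1 = 4
Total: 5 + 7 + 4 = 16

16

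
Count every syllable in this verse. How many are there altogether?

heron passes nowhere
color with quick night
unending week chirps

16

Line 1: "heron passes nowhere": 2+2+2 = 6
Line 2: "color with quick night": 2+1+1+1 = 5
Line 3: "unending week chirps": 3+1+1 = 5
Total: 6 + 5 + 5 = 16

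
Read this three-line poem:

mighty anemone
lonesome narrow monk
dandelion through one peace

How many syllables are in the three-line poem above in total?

18

Line 1: mighty (2), anemone (4) → 6
Line 2: lonesome (2), narrow (2), monk (1) → 5
Line 3: dandelion (4), through (1), one (1), peace (1) → 7
Total: 6 + 5 + 7 = 18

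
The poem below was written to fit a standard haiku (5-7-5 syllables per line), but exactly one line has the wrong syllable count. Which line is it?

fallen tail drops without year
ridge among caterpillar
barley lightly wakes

Line 1: fallen(2) + tail(1) + drops(1) + without(2) + year(1) = 7 (expected 5)
Line 2: ridge(1) + among(2) + caterpillar(4) = 7 ✓
Line 3: barley(2) + lightly(2) + wakes(1) = 5 ✓

The first line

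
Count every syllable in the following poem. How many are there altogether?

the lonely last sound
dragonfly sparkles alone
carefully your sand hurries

Line 1: "the lonely last sound": 1+2+1+1 = 5
Line 2: "dragonfly sparkles alone": 3+2+2 = 7
Line 3: "carefully your sand hurries": 3+1+1+2 = 7
Total: 5 + 7 + 7 = 19

19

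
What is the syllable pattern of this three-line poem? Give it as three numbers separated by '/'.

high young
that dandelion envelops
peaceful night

2/8/3

Line 1: high(1) + young(1) = 2
Line 2: that(1) + dandelion(4) + envelops(3) = 8
Line 3: peaceful(2) + night(1) = 3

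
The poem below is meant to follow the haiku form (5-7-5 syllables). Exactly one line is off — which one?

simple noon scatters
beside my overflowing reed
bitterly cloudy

The second line

Line 1: simple(2) + noon(1) + scatters(2) = 5 ✓
Line 2: beside(2) + my(1) + overflowing(4) + reed(1) = 8 (expected 7)
Line 3: bitterly(3) + cloudy(2) = 5 ✓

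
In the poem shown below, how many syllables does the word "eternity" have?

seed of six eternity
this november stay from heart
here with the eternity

4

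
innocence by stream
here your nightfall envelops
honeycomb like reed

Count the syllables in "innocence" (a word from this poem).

3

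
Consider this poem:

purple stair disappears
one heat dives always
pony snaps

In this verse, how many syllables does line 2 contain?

5

Line 2: one(1) + heat(1) + dives(1) + always(2) = 5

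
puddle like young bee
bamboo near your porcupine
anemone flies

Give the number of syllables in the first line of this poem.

The first line: puddle (2), like (1), young (1), bee (1) → 5

5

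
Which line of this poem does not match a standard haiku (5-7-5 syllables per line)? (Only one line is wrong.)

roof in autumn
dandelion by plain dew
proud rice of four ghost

Line 1: roof (1), in (1), autumn (2) → 4 (expected 5)
Line 2: dandelion (4), by (1), plain (1), dew (1) → 7 ✓
Line 3: proud (1), rice (1), of (1), four (1), ghost (1) → 5 ✓

The first line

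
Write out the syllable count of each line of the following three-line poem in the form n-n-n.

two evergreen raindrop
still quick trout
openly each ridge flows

6-3-6

Line 1: two (1), evergreen (3), raindrop (2) → 6
Line 2: still (1), quick (1), trout (1) → 3
Line 3: openly (3), each (1), ridge (1), flows (1) → 6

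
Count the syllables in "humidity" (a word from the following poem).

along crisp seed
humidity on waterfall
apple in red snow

4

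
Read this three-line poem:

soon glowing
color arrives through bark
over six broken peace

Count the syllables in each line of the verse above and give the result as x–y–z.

Line 1: soon(1) + glowing(2) = 3
Line 2: color(2) + arrives(2) + through(1) + bark(1) = 6
Line 3: over(2) + six(1) + broken(2) + peace(1) = 6

3–6–6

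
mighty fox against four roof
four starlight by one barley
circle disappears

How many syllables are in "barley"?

2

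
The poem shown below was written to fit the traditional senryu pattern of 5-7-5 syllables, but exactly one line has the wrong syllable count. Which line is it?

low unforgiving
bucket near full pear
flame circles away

The second line

Line 1: low (1), unforgiving (4) → 5 ✓
Line 2: bucket (2), near (1), full (1), pear (1) → 5 (expected 7)
Line 3: flame (1), circles (2), away (2) → 5 ✓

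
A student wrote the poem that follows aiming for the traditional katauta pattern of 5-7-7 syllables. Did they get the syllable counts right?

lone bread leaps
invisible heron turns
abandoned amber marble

Line 1: "lone bread leaps": 1+1+1 = 3 (expected 5)
Line 2: "invisible heron turns": 4+2+1 = 7 ✓
Line 3: "abandoned amber marble": 3+2+2 = 7 ✓

No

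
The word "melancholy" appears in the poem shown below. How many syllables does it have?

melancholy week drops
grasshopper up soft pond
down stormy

4

"melancholy" has 4 syllables.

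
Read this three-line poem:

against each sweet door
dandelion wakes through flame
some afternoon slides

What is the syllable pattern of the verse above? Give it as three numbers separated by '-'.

5-7-5

Line 1: against (2), each (1), sweet (1), door (1) → 5
Line 2: dandelion (4), wakes (1), through (1), flame (1) → 7
Line 3: some (1), afternoon (3), slides (1) → 5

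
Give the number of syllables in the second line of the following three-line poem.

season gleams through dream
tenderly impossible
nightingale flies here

The second line: tenderly (3), impossible (4) → 7

7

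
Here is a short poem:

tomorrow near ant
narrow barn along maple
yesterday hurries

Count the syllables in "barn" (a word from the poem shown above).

"barn" has 1 syllable.

1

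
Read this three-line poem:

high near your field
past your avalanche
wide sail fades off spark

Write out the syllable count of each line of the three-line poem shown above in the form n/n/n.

4/5/5

Line 1: "high near your field": 1+1+1+1 = 4
Line 2: "past your avalanche": 1+1+3 = 5
Line 3: "wide sail fades off spark": 1+1+1+1+1 = 5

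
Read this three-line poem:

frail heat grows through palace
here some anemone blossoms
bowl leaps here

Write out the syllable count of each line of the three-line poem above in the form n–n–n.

6–8–3

Line 1: "frail heat grows through palace": 1+1+1+1+2 = 6
Line 2: "here some anemone blossoms": 1+1+4+2 = 8
Line 3: "bowl leaps here": 1+1+1 = 3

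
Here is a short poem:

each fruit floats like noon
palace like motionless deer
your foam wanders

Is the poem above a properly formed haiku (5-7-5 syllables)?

Line 1: "each fruit floats like noon": 1+1+1+1+1 = 5 ✓
Line 2: "palace like motionless deer": 2+1+3+1 = 7 ✓
Line 3: "your foam wanders": 1+1+2 = 4 (expected 5)

No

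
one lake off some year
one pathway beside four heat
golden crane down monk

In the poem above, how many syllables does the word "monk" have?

1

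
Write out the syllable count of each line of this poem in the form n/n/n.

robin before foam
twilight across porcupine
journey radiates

5/7/5

Line 1: "robin before foam": 2+2+1 = 5
Line 2: "twilight across porcupine": 2+2+3 = 7
Line 3: "journey radiates": 2+3 = 5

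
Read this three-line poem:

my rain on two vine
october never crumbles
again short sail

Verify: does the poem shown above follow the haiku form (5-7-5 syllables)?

Line 1: "my rain on two vine": 1+1+1+1+1 = 5 ✓
Line 2: "october never crumbles": 3+2+2 = 7 ✓
Line 3: "again short sail": 2+1+1 = 4 (expected 5)

No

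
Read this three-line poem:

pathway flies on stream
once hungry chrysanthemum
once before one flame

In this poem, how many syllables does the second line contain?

The second line: once (1), hungry (2), chrysanthemum (4) → 7

7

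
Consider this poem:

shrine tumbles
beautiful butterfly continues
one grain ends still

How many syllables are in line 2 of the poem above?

Line 2: "beautiful butterfly continues": 3+3+3 = 9

9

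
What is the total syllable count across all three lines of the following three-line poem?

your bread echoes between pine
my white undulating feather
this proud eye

18

Line 1: your(1) + bread(1) + echoes(2) + between(2) + pine(1) = 7
Line 2: my(1) + white(1) + undulating(4) + feather(2) = 8
Line 3: this(1) + proud(1) + eye(1) = 3
Total: 7 + 8 + 3 = 18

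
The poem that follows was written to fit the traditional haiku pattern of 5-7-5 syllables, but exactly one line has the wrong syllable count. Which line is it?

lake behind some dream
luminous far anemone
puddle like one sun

Line 1: "lake behind some dream": 1+2+1+1 = 5 ✓
Line 2: "luminous far anemone": 3+1+4 = 8 (expected 7)
Line 3: "puddle like one sun": 2+1+1+1 = 5 ✓

Line 2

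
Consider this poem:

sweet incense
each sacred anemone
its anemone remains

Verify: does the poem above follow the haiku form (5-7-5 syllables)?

Line 1: sweet (1), incense (2) → 3 (expected 5)
Line 2: each (1), sacred (2), anemone (4) → 7 ✓
Line 3: its (1), anemone (4), remains (2) → 7 (expected 5)

No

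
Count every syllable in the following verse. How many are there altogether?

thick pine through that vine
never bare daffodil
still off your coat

15

Line 1: "thick pine through that vine": 1+1+1+1+1 = 5
Line 2: "never bare daffodil": 2+1+3 = 6
Line 3: "still off your coat": 1+1+1+1 = 4
Total: 5 + 6 + 4 = 15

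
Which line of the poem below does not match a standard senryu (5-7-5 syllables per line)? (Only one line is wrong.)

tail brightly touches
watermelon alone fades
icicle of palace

Line 1: tail (1), brightly (2), touches (2) → 5 ✓
Line 2: watermelon (4), alone (2), fades (1) → 7 ✓
Line 3: icicle (3), of (1), palace (2) → 6 (expected 5)

The third line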